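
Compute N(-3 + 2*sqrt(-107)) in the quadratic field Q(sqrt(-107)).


N(a + b*sqrt(d)) = a^2 - d*b^2
= (-3)^2 - (-107)*(2)^2
= 9 + 428
= 437

437


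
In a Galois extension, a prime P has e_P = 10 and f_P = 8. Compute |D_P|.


|D_P| = e * f
= 10 * 8
= 80

80


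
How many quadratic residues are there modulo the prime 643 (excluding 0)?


For prime p, the number of non-zero quadratic residues is (p-1)/2.
= (643-1)/2
= 321

321


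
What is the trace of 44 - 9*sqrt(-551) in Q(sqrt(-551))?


Tr(a + b*sqrt(d)) = (a + b*sqrt(d)) + (a - b*sqrt(d)) = 2a
= 2 * (44)
= 88

88


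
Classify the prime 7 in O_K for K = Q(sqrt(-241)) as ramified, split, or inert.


K = Q(sqrt(-241)). Since d mod 4 = 3, disc(K) = -964.
Check p | disc: -964 mod 7 = 2.
p does not divide disc. Compute Legendre symbol (d/p):
4^((7-1)/2) mod 7 = 1
(d/p) = 1, so p splits: (p) = P*P' with e=1, f=1, g=2.
Therefore p is split.

split


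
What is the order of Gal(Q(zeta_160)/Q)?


|Gal(Q(zeta_160)/Q)| = phi(160)
= 64

64


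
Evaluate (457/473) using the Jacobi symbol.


Compute (457/473) via quadratic reciprocity:
  reciprocity: (457/473) -> +(473/457)
  reduce: (16/457)
  pull out 2: (2/457) = +1  (since 457 mod 8 = 1)
  pull out 2: (2/457) = +1  (since 457 mod 8 = 1)
  pull out 2: (2/457) = +1  (since 457 mod 8 = 1)
  pull out 2: (2/457) = +1  (since 457 mod 8 = 1)
  (1/457) = 1
Product of signs = 1

1


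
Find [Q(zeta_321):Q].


The degree equals Euler's totient phi(321).
321 = 3 * 107
phi(321) = 212

212


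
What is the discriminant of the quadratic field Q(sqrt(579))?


For K = Q(sqrt(d)) with d squarefree: disc(K) = d if d = 1 mod 4, and disc(K) = 4d if d = 2 or 3 mod 4.
Here d = 579, and d mod 4 = 3.
d = 3 mod 4, not 1 (O_K = Z[sqrt(d)]), so disc(K) = 4d = 4 * (579) = 2316

2316


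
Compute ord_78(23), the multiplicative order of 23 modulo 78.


We want ord_78(23), the smallest k >= 1 with 23^k = 1 mod 78.
n = 78 = 2 * 3 * 13, phi(78) = 24; the order divides phi(n).
Divisors of 24: 1, 2, 3, 4, 6, 8, 12, 24
Repeated squaring mod 78: 23^1 = 23, 23^2 = 61, 23^4 = 55, 23^8 = 61, 23^16 = 55
Test divisors in increasing order:
  k=1: 23^1 = 23 mod 78
  k=2: 23^2 = 61 mod 78
  k=3: 23^3 = 61 * 23 = 77 mod 78
  k=4: 23^4 = 55 mod 78
  k=6: 23^6 = 55 * 61 = 1 mod 78  <- first divisor giving 1
Order = 6

6


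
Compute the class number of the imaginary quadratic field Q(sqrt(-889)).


K = Q(sqrt(-889)). d mod 4 = 3, so D = disc(K) = 4d = -3556
h(K) equals the number of primitive reduced positive-definite forms (a, b, c) = a*x^2 + b*x*y + c*y^2 with b^2 - 4ac = D,
where reduced means |b| <= a <= c, with b >= 0 whenever |b| = a or a = c, and primitive means gcd(a, b, c) = 1.
Reduced forces 3a^2 <= |D| = 3556, so 1 <= a <= 34; b must have the parity of D, and c = (b^2 - D)/(4a) must be an integer >= a.
Enumerate a = 1..34, b in [-a, a]:
  a=1: (1, 0, 889)  [1]
  a=2: (2, 2, 445)  [1]
  a=3..4: none
  a=5: (5, -2, 178), (5, 2, 178)  [2]
  a=6: none
  a=7: (7, 0, 127)  [1]
  a=8..9: none
  a=10: (10, -2, 89), (10, 2, 89)  [2]
  a=11..13: none
  a=14: (14, 14, 67)  [1]
  a=15..18: none
  a=19: (19, -4, 47), (19, 4, 47)  [2]
  a=20..22: none
  a=23: (23, -20, 43), (23, 20, 43)  [2]
  a=24: none
  a=25: (25, -12, 37), (25, 12, 37)  [2]
  a=26..30: none
  a=31: (31, -28, 35), (31, 28, 35)  [2]
  a=32..34: none
Total reduced forms: 1 + 1 + 2 + 1 + 2 + 1 + 2 + 2 + 2 + 2 = 16
h = 16

16


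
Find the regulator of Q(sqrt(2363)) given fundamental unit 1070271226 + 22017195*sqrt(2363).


epsilon = 1070271226 + 22017195*sqrt(2363)
= 2.1405e+09
R = ln(2.1405e+09)
= 21.4843

21.4843


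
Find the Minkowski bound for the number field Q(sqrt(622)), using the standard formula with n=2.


d = 622, d mod 4 = 2, so disc(K) = 4d = 2488; |disc(K)| = 2488
Real quadratic field, so n = 2, s = r2 = 0, r1 = 2
M = (n!/n^n) * (4/pi)^s * sqrt(|disc(K)|) = (2!/2^2) * (4/pi)^0 * sqrt(2488)
= 0.5 * 1.000000 * 49.879856
= 24.9399

24.9399


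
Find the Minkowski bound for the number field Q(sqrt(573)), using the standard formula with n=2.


d = 573, d mod 4 = 1, so disc(K) = d = 573; |disc(K)| = 573
Real quadratic field, so n = 2, s = r2 = 0, r1 = 2
M = (n!/n^n) * (4/pi)^s * sqrt(|disc(K)|) = (2!/2^2) * (4/pi)^0 * sqrt(573)
= 0.5 * 1.000000 * 23.937418
= 11.9687

11.9687


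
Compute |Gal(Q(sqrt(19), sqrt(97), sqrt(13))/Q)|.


The 3 square roots of distinct primes are multiplicatively independent over Q,
so [K:Q] = 2^3 and Gal(K/Q) is isomorphic to (Z/2Z)^3.
|Gal| = 2^3 = 8

8


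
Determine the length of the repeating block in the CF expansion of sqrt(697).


Run the CF algorithm for sqrt(697).
a_0 = floor(sqrt(697)) = 26; set m_0=0, q_0=1.
Recurrence: m' = q*a - m,  q' = (d - m'^2)/q,  a' = floor((a_0 + m')/q').
  step 1: m=26, q=21, a=2
  step 2: m=16, q=21, a=2
  step 3: m=26, q=1, a=52
a_3 = 2*a_0 = 52, so the period closes here.
sqrt(697) = [26; 2, 2, 52]
Period length = 3

3


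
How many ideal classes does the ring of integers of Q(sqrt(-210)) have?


K = Q(sqrt(-210)). d mod 4 = 2, so D = disc(K) = 4d = -840
h(K) equals the number of primitive reduced positive-definite forms (a, b, c) = a*x^2 + b*x*y + c*y^2 with b^2 - 4ac = D,
where reduced means |b| <= a <= c, with b >= 0 whenever |b| = a or a = c, and primitive means gcd(a, b, c) = 1.
Reduced forces 3a^2 <= |D| = 840, so 1 <= a <= 16; b must have the parity of D, and c = (b^2 - D)/(4a) must be an integer >= a.
Enumerate a = 1..16, b in [-a, a]:
  a=1: (1, 0, 210)  [1]
  a=2: (2, 0, 105)  [1]
  a=3: (3, 0, 70)  [1]
  a=4: none
  a=5: (5, 0, 42)  [1]
  a=6: (6, 0, 35)  [1]
  a=7: (7, 0, 30)  [1]
  a=8..9: none
  a=10: (10, 0, 21)  [1]
  a=11..13: none
  a=14: (14, 0, 15)  [1]
  a=15..16: none
Total reduced forms: 1 + 1 + 1 + 1 + 1 + 1 + 1 + 1 = 8
h = 8

8


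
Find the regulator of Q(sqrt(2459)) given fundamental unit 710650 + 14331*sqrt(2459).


epsilon = 710650 + 14331*sqrt(2459)
= 1.4213e+06
R = ln(1.4213e+06)
= 14.1671

14.1671


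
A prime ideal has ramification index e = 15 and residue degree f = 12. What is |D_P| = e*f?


|D_P| = e * f
= 15 * 12
= 180

180


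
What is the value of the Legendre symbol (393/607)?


p = 607 is prime, so compute (393/607) with the reciprocity algorithm (Jacobi-symbol steps: pull out 2s via (2/n), flip via reciprocity, reduce):
  reciprocity: (393/607) -> +(607/393)
  reduce: (214/393)
  pull out 2: (2/393) = +1  (since 393 mod 8 = 1)
  reciprocity: (107/393) -> +(393/107)
  reduce: (72/107)
  pull out 2: (2/107) = -1  (since 107 mod 8 = 3)
  pull out 2: (2/107) = -1  (since 107 mod 8 = 3)
  pull out 2: (2/107) = -1  (since 107 mod 8 = 3)
  reciprocity: (9/107) -> +(107/9)
  reduce: (8/9)
  pull out 2: (2/9) = +1  (since 9 mod 8 = 1)
  pull out 2: (2/9) = +1  (since 9 mod 8 = 1)
  pull out 2: (2/9) = +1  (since 9 mod 8 = 1)
  (1/9) = 1
Product of signs = -1
(393/607) = -1

-1


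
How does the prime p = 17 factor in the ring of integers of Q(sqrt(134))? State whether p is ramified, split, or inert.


K = Q(sqrt(134)). Since d mod 4 = 2, disc(K) = 536.
Check p | disc: 536 mod 17 = 9.
p does not divide disc. Compute Legendre symbol (d/p):
15^((17-1)/2) mod 17 = 1
(d/p) = 1, so p splits: (p) = P*P' with e=1, f=1, g=2.
Therefore p is split.

split


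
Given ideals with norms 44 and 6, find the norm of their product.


N(IJ) = N(I) * N(J)
= 44 * 6
= 264

264


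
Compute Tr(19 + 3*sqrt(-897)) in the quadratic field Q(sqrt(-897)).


Tr(a + b*sqrt(d)) = (a + b*sqrt(d)) + (a - b*sqrt(d)) = 2a
= 2 * (19)
= 38

38


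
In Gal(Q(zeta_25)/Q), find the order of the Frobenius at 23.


The Frobenius at p in Gal(Q(zeta_n)/Q) = (Z/nZ)* is the class of p, so its order is ord_25(23), the smallest k >= 1 with 23^k = 1 mod 25.
n = 25 = 5^2, phi(25) = 20; the order divides phi(n).
Divisors of 20: 1, 2, 4, 5, 10, 20
Repeated squaring mod 25: 23^1 = 23, 23^2 = 4, 23^4 = 16, 23^8 = 6, 23^16 = 11
Test divisors in increasing order:
  k=1: 23^1 = 23 mod 25
  k=2: 23^2 = 4 mod 25
  k=4: 23^4 = 16 mod 25
  k=5: 23^5 = 16 * 23 = 18 mod 25
  k=10: 23^10 = 6 * 4 = 24 mod 25
  k=20: 23^20 = 11 * 16 = 1 mod 25  <- first divisor giving 1
Order = 20

20


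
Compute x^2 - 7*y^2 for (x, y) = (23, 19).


x^2 - d*y^2
= 23^2 - 7*19^2
= 529 - 2527
= -1998

-1998


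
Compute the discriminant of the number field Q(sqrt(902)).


For K = Q(sqrt(d)) with d squarefree: disc(K) = d if d = 1 mod 4, and disc(K) = 4d if d = 2 or 3 mod 4.
Here d = 902, and d mod 4 = 2.
d = 2 mod 4, not 1 (O_K = Z[sqrt(d)]), so disc(K) = 4d = 4 * (902) = 3608

3608


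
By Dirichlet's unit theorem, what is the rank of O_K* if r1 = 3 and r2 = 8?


By Dirichlet's unit theorem:
rank = r1 + r2 - 1
= 3 + 8 - 1
= 10

10


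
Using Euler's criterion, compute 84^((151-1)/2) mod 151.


p = 151 is prime and the exponent is (p-1)/2 = 75, so by Euler's criterion 84^75 = (84/151) = +1 or -1 mod 151.
Compute by square-and-multiply:
  75 = 64 + 8 + 2 + 1 (binary 1001011)
  Repeated squaring mod 151: 84^1 = 84, 84^2 = 110, 84^4 = 20, 84^8 = 98, 84^16 = 91, 84^32 = 127, 84^64 = 123
  84^75 = 84^64 * 84^8 * 84^2 * 84^1 = 123 * 98 * 110 * 84 mod 151
    123 * 98 = 12054 = 125 mod 151
    125 * 110 = 13750 = 9 mod 151
    9 * 84 = 756 = 1 mod 151
  84^75 = 1 mod 151
Result 1: 84 is a quadratic residue mod 151.
84^75 mod 151 = 1

1


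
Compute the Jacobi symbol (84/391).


Compute (84/391) via quadratic reciprocity:
  pull out 2: (2/391) = +1  (since 391 mod 8 = 7)
  pull out 2: (2/391) = +1  (since 391 mod 8 = 7)
  reciprocity: (21/391) -> +(391/21)
  reduce: (13/21)
  reciprocity: (13/21) -> +(21/13)
  reduce: (8/13)
  pull out 2: (2/13) = -1  (since 13 mod 8 = 5)
  pull out 2: (2/13) = -1  (since 13 mod 8 = 5)
  pull out 2: (2/13) = -1  (since 13 mod 8 = 5)
  (1/13) = 1
Product of signs = -1

-1


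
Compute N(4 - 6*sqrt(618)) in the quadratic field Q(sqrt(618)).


N(a + b*sqrt(d)) = a^2 - d*b^2
= (4)^2 - (618)*(-6)^2
= 16 - 22248
= -22232

-22232


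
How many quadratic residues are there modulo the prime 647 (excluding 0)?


For prime p, the number of non-zero quadratic residues is (p-1)/2.
= (647-1)/2
= 323

323


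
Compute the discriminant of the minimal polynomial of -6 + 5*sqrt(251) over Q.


The element -6 + 5*sqrt(251) has minimal polynomial:
x^2 + 12*x - 6239
Discriminant = (12)^2 - 4*(-6239)
= 144 + 24956
= 25100

25100


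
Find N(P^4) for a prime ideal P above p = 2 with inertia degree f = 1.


N(P^a) = p^(a*f)
= 2^(4*1)
= 2^4
= 16

16


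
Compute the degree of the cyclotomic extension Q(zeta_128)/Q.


The degree equals Euler's totient phi(128).
128 = 2^7
phi(128) = 64

64


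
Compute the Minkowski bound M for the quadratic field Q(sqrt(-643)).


d = -643, d mod 4 = 1, so disc(K) = d = -643; |disc(K)| = 643
Imaginary quadratic field, so n = 2, s = r2 = 1, r1 = 0
M = (n!/n^n) * (4/pi)^s * sqrt(|disc(K)|) = (2!/2^2) * (4/pi)^1 * sqrt(643)
= 0.5 * 1.273240 * 25.357445
= 16.1431

16.1431


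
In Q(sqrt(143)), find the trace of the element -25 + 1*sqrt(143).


Tr(a + b*sqrt(d)) = (a + b*sqrt(d)) + (a - b*sqrt(d)) = 2a
= 2 * (-25)
= -50

-50


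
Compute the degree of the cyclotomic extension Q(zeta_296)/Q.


The degree equals Euler's totient phi(296).
296 = 2^3 * 37
phi(296) = 144

144


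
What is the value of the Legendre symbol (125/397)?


p = 397 is prime, so compute (125/397) with the reciprocity algorithm (Jacobi-symbol steps: pull out 2s via (2/n), flip via reciprocity, reduce):
  reciprocity: (125/397) -> +(397/125)
  reduce: (22/125)
  pull out 2: (2/125) = -1  (since 125 mod 8 = 5)
  reciprocity: (11/125) -> +(125/11)
  reduce: (4/11)
  pull out 2: (2/11) = -1  (since 11 mod 8 = 3)
  pull out 2: (2/11) = -1  (since 11 mod 8 = 3)
  (1/11) = 1
Product of signs = -1
(125/397) = -1

-1


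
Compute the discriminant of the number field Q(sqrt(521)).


For K = Q(sqrt(d)) with d squarefree: disc(K) = d if d = 1 mod 4, and disc(K) = 4d if d = 2 or 3 mod 4.
Here d = 521, and d mod 4 = 1.
d = 1 mod 4 (O_K = Z[(1+sqrt(d))/2]), so disc(K) = d = 521

521


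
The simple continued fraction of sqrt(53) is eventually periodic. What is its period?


Run the CF algorithm for sqrt(53).
a_0 = floor(sqrt(53)) = 7; set m_0=0, q_0=1.
Recurrence: m' = q*a - m,  q' = (d - m'^2)/q,  a' = floor((a_0 + m')/q').
  step 1: m=7, q=4, a=3
  step 2: m=5, q=7, a=1
  step 3: m=2, q=7, a=1
  step 4: m=5, q=4, a=3
  step 5: m=7, q=1, a=14
a_5 = 2*a_0 = 14, so the period closes here.
sqrt(53) = [7; 3, 1, 1, 3, 14]
Period length = 5

5


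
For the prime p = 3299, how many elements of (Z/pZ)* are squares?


For prime p, the number of non-zero quadratic residues is (p-1)/2.
= (3299-1)/2
= 1649

1649


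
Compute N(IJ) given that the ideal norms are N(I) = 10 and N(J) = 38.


N(IJ) = N(I) * N(J)
= 10 * 38
= 380

380


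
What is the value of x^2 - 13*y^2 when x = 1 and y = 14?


x^2 - d*y^2
= 1^2 - 13*14^2
= 1 - 2548
= -2547

-2547


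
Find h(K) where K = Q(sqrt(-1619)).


K = Q(sqrt(-1619)). d mod 4 = 1, so D = disc(K) = d = -1619
h(K) equals the number of primitive reduced positive-definite forms (a, b, c) = a*x^2 + b*x*y + c*y^2 with b^2 - 4ac = D,
where reduced means |b| <= a <= c, with b >= 0 whenever |b| = a or a = c, and primitive means gcd(a, b, c) = 1.
Reduced forces 3a^2 <= |D| = 1619, so 1 <= a <= 23; b must have the parity of D, and c = (b^2 - D)/(4a) must be an integer >= a.
Enumerate a = 1..23, b in [-a, a]:
  a=1: (1, 1, 405)  [1]
  a=2: none
  a=3: (3, -1, 135), (3, 1, 135)  [2]
  a=4: none
  a=5: (5, -1, 81), (5, 1, 81)  [2]
  a=6..8: none
  a=9: (9, -1, 45), (9, 1, 45)  [2]
  a=10: none
  a=11: (11, -3, 37), (11, 3, 37)  [2]
  a=12..14: none
  a=15: (15, -11, 29), (15, -1, 27), (15, 1, 27), (15, 11, 29)  [4]
  a=16: none
  a=17: (17, -9, 25), (17, 9, 25)  [2]
  a=18..23: none
Total reduced forms: 1 + 2 + 2 + 2 + 2 + 4 + 2 = 15
h = 15

15


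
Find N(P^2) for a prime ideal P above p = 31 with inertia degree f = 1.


N(P^a) = p^(a*f)
= 31^(2*1)
= 31^2
= 961

961


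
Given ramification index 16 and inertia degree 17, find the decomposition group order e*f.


|D_P| = e * f
= 16 * 17
= 272

272


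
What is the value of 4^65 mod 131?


p = 131 is prime and the exponent is (p-1)/2 = 65, so by Euler's criterion 4^65 = (4/131) = +1 or -1 mod 131.
Compute by square-and-multiply:
  65 = 64 + 1 (binary 1000001)
  Repeated squaring mod 131: 4^1 = 4, 4^2 = 16, 4^4 = 125, 4^8 = 36, 4^16 = 117, 4^32 = 65, 4^64 = 33
  4^65 = 4^64 * 4^1 = 33 * 4 mod 131
    33 * 4 = 132 = 1 mod 131
  4^65 = 1 mod 131
Result 1: 4 is a quadratic residue mod 131.
4^65 mod 131 = 1

1


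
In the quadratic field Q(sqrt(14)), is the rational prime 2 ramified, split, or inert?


K = Q(sqrt(14)). Since d mod 4 = 2, disc(K) = 56.
Check p | disc: 56 mod 2 = 0.
p divides disc, so p ramifies: (p) = P^2 with e=2, f=1, g=1.
Therefore p is ramified.

ramified


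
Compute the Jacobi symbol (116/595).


Compute (116/595) via quadratic reciprocity:
  pull out 2: (2/595) = -1  (since 595 mod 8 = 3)
  pull out 2: (2/595) = -1  (since 595 mod 8 = 3)
  reciprocity: (29/595) -> +(595/29)
  reduce: (15/29)
  reciprocity: (15/29) -> +(29/15)
  reduce: (14/15)
  pull out 2: (2/15) = +1  (since 15 mod 8 = 7)
  reciprocity: (7/15) -> -(15/7)
  reduce: (1/7)
  (1/7) = 1
Product of signs = -1

-1


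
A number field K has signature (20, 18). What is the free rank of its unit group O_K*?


By Dirichlet's unit theorem:
rank = r1 + r2 - 1
= 20 + 18 - 1
= 37

37


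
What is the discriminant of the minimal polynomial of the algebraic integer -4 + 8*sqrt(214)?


The element -4 + 8*sqrt(214) has minimal polynomial:
x^2 + 8*x - 13680
Discriminant = (8)^2 - 4*(-13680)
= 64 + 54720
= 54784

54784


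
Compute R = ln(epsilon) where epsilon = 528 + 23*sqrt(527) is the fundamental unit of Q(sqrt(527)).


epsilon = 528 + 23*sqrt(527)
= 1055.9991
R = ln(1055.9991)
= 6.9622

6.9622


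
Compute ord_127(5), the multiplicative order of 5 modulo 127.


We want ord_127(5), the smallest k >= 1 with 5^k = 1 mod 127.
n = 127 = 127, phi(127) = 126; the order divides phi(n).
Divisors of 126: 1, 2, 3, 6, 7, 9, 14, 18, 21, 42, 63, 126
Repeated squaring mod 127: 5^1 = 5, 5^2 = 25, 5^4 = 117, 5^8 = 100, 5^16 = 94, 5^32 = 73, 5^64 = 122
Test divisors in increasing order:
  k=1: 5^1 = 5 mod 127
  k=2: 5^2 = 25 mod 127
  k=3: 5^3 = 25 * 5 = 125 mod 127
  k=6: 5^6 = 117 * 25 = 4 mod 127
  k=7: 5^7 = 117 * 25 * 5 = 20 mod 127
  k=9: 5^9 = 100 * 5 = 119 mod 127
  k=14: 5^14 = 100 * 117 * 25 = 19 mod 127
  k=18: 5^18 = 94 * 25 = 64 mod 127
  k=21: 5^21 = 94 * 117 * 5 = 126 mod 127
  k=42: 5^42 = 73 * 100 * 25 = 1 mod 127  <- first divisor giving 1
Order = 42

42


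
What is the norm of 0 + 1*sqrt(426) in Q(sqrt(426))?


N(a + b*sqrt(d)) = a^2 - d*b^2
= (0)^2 - (426)*(1)^2
= 0 - 426
= -426

-426


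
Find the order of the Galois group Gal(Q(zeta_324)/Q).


|Gal(Q(zeta_324)/Q)| = phi(324)
= 108

108


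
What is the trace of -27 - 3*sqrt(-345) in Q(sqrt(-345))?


Tr(a + b*sqrt(d)) = (a + b*sqrt(d)) + (a - b*sqrt(d)) = 2a
= 2 * (-27)
= -54

-54


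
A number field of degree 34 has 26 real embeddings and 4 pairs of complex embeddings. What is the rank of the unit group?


By Dirichlet's unit theorem:
rank = r1 + r2 - 1
= 26 + 4 - 1
= 29

29


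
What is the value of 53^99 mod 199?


p = 199 is prime and the exponent is (p-1)/2 = 99, so by Euler's criterion 53^99 = (53/199) = +1 or -1 mod 199.
Compute by square-and-multiply:
  99 = 64 + 32 + 2 + 1 (binary 1100011)
  Repeated squaring mod 199: 53^1 = 53, 53^2 = 23, 53^4 = 131, 53^8 = 47, 53^16 = 20, 53^32 = 2, 53^64 = 4
  53^99 = 53^64 * 53^32 * 53^2 * 53^1 = 4 * 2 * 23 * 53 mod 199
    4 * 2 = 8 = 8 mod 199
    8 * 23 = 184 = 184 mod 199
    184 * 53 = 9752 = 1 mod 199
  53^99 = 1 mod 199
Result 1: 53 is a quadratic residue mod 199.
53^99 mod 199 = 1

1


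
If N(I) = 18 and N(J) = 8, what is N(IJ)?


N(IJ) = N(I) * N(J)
= 18 * 8
= 144

144


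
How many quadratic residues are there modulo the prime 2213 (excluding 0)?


For prime p, the number of non-zero quadratic residues is (p-1)/2.
= (2213-1)/2
= 1106

1106


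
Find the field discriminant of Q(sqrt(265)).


For K = Q(sqrt(d)) with d squarefree: disc(K) = d if d = 1 mod 4, and disc(K) = 4d if d = 2 or 3 mod 4.
Here d = 265, and d mod 4 = 1.
d = 1 mod 4 (O_K = Z[(1+sqrt(d))/2]), so disc(K) = d = 265

265


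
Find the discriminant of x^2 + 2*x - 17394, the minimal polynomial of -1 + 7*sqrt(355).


The element -1 + 7*sqrt(355) has minimal polynomial:
x^2 + 2*x - 17394
Discriminant = (2)^2 - 4*(-17394)
= 4 + 69576
= 69580

69580


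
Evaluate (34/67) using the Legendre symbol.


p = 67 is prime, so compute (34/67) with the reciprocity algorithm (Jacobi-symbol steps: pull out 2s via (2/n), flip via reciprocity, reduce):
  pull out 2: (2/67) = -1  (since 67 mod 8 = 3)
  reciprocity: (17/67) -> +(67/17)
  reduce: (16/17)
  pull out 2: (2/17) = +1  (since 17 mod 8 = 1)
  pull out 2: (2/17) = +1  (since 17 mod 8 = 1)
  pull out 2: (2/17) = +1  (since 17 mod 8 = 1)
  pull out 2: (2/17) = +1  (since 17 mod 8 = 1)
  (1/17) = 1
Product of signs = -1
(34/67) = -1

-1


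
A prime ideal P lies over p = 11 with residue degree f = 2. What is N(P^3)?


N(P^a) = p^(a*f)
= 11^(3*2)
= 11^6
= 1771561

1771561


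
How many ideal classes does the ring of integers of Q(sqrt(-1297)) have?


K = Q(sqrt(-1297)). d mod 4 = 3, so D = disc(K) = 4d = -5188
h(K) equals the number of primitive reduced positive-definite forms (a, b, c) = a*x^2 + b*x*y + c*y^2 with b^2 - 4ac = D,
where reduced means |b| <= a <= c, with b >= 0 whenever |b| = a or a = c, and primitive means gcd(a, b, c) = 1.
Reduced forces 3a^2 <= |D| = 5188, so 1 <= a <= 41; b must have the parity of D, and c = (b^2 - D)/(4a) must be an integer >= a.
Enumerate a = 1..41, b in [-a, a]:
  a=1: (1, 0, 1297)  [1]
  a=2: (2, 2, 649)  [1]
  a=3..10: none
  a=11: (11, -2, 118), (11, 2, 118)  [2]
  a=12: none
  a=13: (13, -8, 101), (13, 8, 101)  [2]
  a=14..21: none
  a=22: (22, -2, 59), (22, 2, 59)  [2]
  a=23..25: none
  a=26: (26, -18, 53), (26, 18, 53)  [2]
  a=27..30: none
  a=31: (31, -12, 43), (31, 12, 43)  [2]
  a=32..41: none
Total reduced forms: 1 + 1 + 2 + 2 + 2 + 2 + 2 = 12
h = 12

12


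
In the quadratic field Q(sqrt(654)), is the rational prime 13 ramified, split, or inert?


K = Q(sqrt(654)). Since d mod 4 = 2, disc(K) = 2616.
Check p | disc: 2616 mod 13 = 3.
p does not divide disc. Compute Legendre symbol (d/p):
4^((13-1)/2) mod 13 = 1
(d/p) = 1, so p splits: (p) = P*P' with e=1, f=1, g=2.
Therefore p is split.

split


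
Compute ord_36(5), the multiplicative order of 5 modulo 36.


We want ord_36(5), the smallest k >= 1 with 5^k = 1 mod 36.
n = 36 = 2^2 * 3^2, phi(36) = 12; the order divides phi(n).
Divisors of 12: 1, 2, 3, 4, 6, 12
Repeated squaring mod 36: 5^1 = 5, 5^2 = 25, 5^4 = 13, 5^8 = 25
Test divisors in increasing order:
  k=1: 5^1 = 5 mod 36
  k=2: 5^2 = 25 mod 36
  k=3: 5^3 = 25 * 5 = 17 mod 36
  k=4: 5^4 = 13 mod 36
  k=6: 5^6 = 13 * 25 = 1 mod 36  <- first divisor giving 1
Order = 6

6


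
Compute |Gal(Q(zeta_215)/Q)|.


|Gal(Q(zeta_215)/Q)| = phi(215)
= 168

168


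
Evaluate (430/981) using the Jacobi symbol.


Compute (430/981) via quadratic reciprocity:
  pull out 2: (2/981) = -1  (since 981 mod 8 = 5)
  reciprocity: (215/981) -> +(981/215)
  reduce: (121/215)
  reciprocity: (121/215) -> +(215/121)
  reduce: (94/121)
  pull out 2: (2/121) = +1  (since 121 mod 8 = 1)
  reciprocity: (47/121) -> +(121/47)
  reduce: (27/47)
  reciprocity: (27/47) -> -(47/27)
  reduce: (20/27)
  pull out 2: (2/27) = -1  (since 27 mod 8 = 3)
  pull out 2: (2/27) = -1  (since 27 mod 8 = 3)
  reciprocity: (5/27) -> +(27/5)
  reduce: (2/5)
  pull out 2: (2/5) = -1  (since 5 mod 8 = 5)
  (1/5) = 1
Product of signs = -1

-1


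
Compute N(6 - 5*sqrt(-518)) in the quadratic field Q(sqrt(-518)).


N(a + b*sqrt(d)) = a^2 - d*b^2
= (6)^2 - (-518)*(-5)^2
= 36 + 12950
= 12986

12986


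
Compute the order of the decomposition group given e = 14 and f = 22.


|D_P| = e * f
= 14 * 22
= 308

308


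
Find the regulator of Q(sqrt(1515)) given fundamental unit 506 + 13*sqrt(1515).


epsilon = 506 + 13*sqrt(1515)
= 1011.9990
R = ln(1011.9990)
= 6.9197

6.9197


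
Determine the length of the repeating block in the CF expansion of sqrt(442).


Run the CF algorithm for sqrt(442).
a_0 = floor(sqrt(442)) = 21; set m_0=0, q_0=1.
Recurrence: m' = q*a - m,  q' = (d - m'^2)/q,  a' = floor((a_0 + m')/q').
  step 1: m=21, q=1, a=42
a_1 = 2*a_0 = 42, so the period closes here.
sqrt(442) = [21; 42]
Period length = 1

1


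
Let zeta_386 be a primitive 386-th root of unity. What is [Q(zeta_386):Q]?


The degree equals Euler's totient phi(386).
386 = 2 * 193
phi(386) = 192

192


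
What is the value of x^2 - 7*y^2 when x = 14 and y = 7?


x^2 - d*y^2
= 14^2 - 7*7^2
= 196 - 343
= -147

-147


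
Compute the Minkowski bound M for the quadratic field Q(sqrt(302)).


d = 302, d mod 4 = 2, so disc(K) = 4d = 1208; |disc(K)| = 1208
Real quadratic field, so n = 2, s = r2 = 0, r1 = 2
M = (n!/n^n) * (4/pi)^s * sqrt(|disc(K)|) = (2!/2^2) * (4/pi)^0 * sqrt(1208)
= 0.5 * 1.000000 * 34.756294
= 17.3781

17.3781


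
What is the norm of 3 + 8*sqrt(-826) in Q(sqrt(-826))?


N(a + b*sqrt(d)) = a^2 - d*b^2
= (3)^2 - (-826)*(8)^2
= 9 + 52864
= 52873

52873


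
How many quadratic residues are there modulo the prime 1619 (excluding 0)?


For prime p, the number of non-zero quadratic residues is (p-1)/2.
= (1619-1)/2
= 809

809


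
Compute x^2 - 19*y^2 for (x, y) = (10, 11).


x^2 - d*y^2
= 10^2 - 19*11^2
= 100 - 2299
= -2199

-2199


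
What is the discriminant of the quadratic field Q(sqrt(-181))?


For K = Q(sqrt(d)) with d squarefree: disc(K) = d if d = 1 mod 4, and disc(K) = 4d if d = 2 or 3 mod 4.
Here d = -181, and d mod 4 = 3.
d = 3 mod 4, not 1 (O_K = Z[sqrt(d)]), so disc(K) = 4d = 4 * (-181) = -724

-724


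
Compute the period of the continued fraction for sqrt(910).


Run the CF algorithm for sqrt(910).
a_0 = floor(sqrt(910)) = 30; set m_0=0, q_0=1.
Recurrence: m' = q*a - m,  q' = (d - m'^2)/q,  a' = floor((a_0 + m')/q').
  step 1: m=30, q=10, a=6
  step 2: m=30, q=1, a=60
a_2 = 2*a_0 = 60, so the period closes here.
sqrt(910) = [30; 6, 60]
Period length = 2

2


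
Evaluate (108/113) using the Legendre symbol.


p = 113 is prime, so compute (108/113) with the reciprocity algorithm (Jacobi-symbol steps: pull out 2s via (2/n), flip via reciprocity, reduce):
  pull out 2: (2/113) = +1  (since 113 mod 8 = 1)
  pull out 2: (2/113) = +1  (since 113 mod 8 = 1)
  reciprocity: (27/113) -> +(113/27)
  reduce: (5/27)
  reciprocity: (5/27) -> +(27/5)
  reduce: (2/5)
  pull out 2: (2/5) = -1  (since 5 mod 8 = 5)
  (1/5) = 1
Product of signs = -1
(108/113) = -1

-1


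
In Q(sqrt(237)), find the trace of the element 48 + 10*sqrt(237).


Tr(a + b*sqrt(d)) = (a + b*sqrt(d)) + (a - b*sqrt(d)) = 2a
= 2 * (48)
= 96

96


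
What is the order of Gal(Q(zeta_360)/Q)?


|Gal(Q(zeta_360)/Q)| = phi(360)
= 96

96


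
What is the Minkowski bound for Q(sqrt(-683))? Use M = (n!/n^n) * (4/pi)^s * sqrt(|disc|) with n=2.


d = -683, d mod 4 = 1, so disc(K) = d = -683; |disc(K)| = 683
Imaginary quadratic field, so n = 2, s = r2 = 1, r1 = 0
M = (n!/n^n) * (4/pi)^s * sqrt(|disc(K)|) = (2!/2^2) * (4/pi)^1 * sqrt(683)
= 0.5 * 1.273240 * 26.134269
= 16.6376

16.6376


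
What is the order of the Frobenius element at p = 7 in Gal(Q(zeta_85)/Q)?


The Frobenius at p in Gal(Q(zeta_n)/Q) = (Z/nZ)* is the class of p, so its order is ord_85(7), the smallest k >= 1 with 7^k = 1 mod 85.
n = 85 = 5 * 17, phi(85) = 64; the order divides phi(n).
Divisors of 64: 1, 2, 4, 8, 16, 32, 64
Repeated squaring mod 85: 7^1 = 7, 7^2 = 49, 7^4 = 21, 7^8 = 16, 7^16 = 1, 7^32 = 1, 7^64 = 1
Test divisors in increasing order:
  k=1: 7^1 = 7 mod 85
  k=2: 7^2 = 49 mod 85
  k=4: 7^4 = 21 mod 85
  k=8: 7^8 = 16 mod 85
  k=16: 7^16 = 1 mod 85  <- first divisor giving 1
Order = 16

16


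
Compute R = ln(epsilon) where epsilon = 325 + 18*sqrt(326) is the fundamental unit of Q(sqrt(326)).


epsilon = 325 + 18*sqrt(326)
= 649.9985
R = ln(649.9985)
= 6.4770

6.4770


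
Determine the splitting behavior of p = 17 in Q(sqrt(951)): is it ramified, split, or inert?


K = Q(sqrt(951)). Since d mod 4 = 3, disc(K) = 3804.
Check p | disc: 3804 mod 17 = 13.
p does not divide disc. Compute Legendre symbol (d/p):
16^((17-1)/2) mod 17 = 1
(d/p) = 1, so p splits: (p) = P*P' with e=1, f=1, g=2.
Therefore p is split.

split


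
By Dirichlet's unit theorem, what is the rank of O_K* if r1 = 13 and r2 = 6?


By Dirichlet's unit theorem:
rank = r1 + r2 - 1
= 13 + 6 - 1
= 18

18


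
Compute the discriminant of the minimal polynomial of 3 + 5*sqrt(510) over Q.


The element 3 + 5*sqrt(510) has minimal polynomial:
x^2 - 6*x - 12741
Discriminant = (-6)^2 - 4*(-12741)
= 36 + 50964
= 51000

51000


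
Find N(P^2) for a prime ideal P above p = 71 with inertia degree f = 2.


N(P^a) = p^(a*f)
= 71^(2*2)
= 71^4
= 25411681

25411681


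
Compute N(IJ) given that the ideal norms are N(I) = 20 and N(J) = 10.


N(IJ) = N(I) * N(J)
= 20 * 10
= 200

200


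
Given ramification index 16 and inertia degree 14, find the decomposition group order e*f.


|D_P| = e * f
= 16 * 14
= 224

224


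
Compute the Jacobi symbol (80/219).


Compute (80/219) via quadratic reciprocity:
  pull out 2: (2/219) = -1  (since 219 mod 8 = 3)
  pull out 2: (2/219) = -1  (since 219 mod 8 = 3)
  pull out 2: (2/219) = -1  (since 219 mod 8 = 3)
  pull out 2: (2/219) = -1  (since 219 mod 8 = 3)
  reciprocity: (5/219) -> +(219/5)
  reduce: (4/5)
  pull out 2: (2/5) = -1  (since 5 mod 8 = 5)
  pull out 2: (2/5) = -1  (since 5 mod 8 = 5)
  (1/5) = 1
Product of signs = 1

1


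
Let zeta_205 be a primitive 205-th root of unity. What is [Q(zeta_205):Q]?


The degree equals Euler's totient phi(205).
205 = 5 * 41
phi(205) = 160

160


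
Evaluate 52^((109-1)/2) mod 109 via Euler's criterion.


p = 109 is prime and the exponent is (p-1)/2 = 54, so by Euler's criterion 52^54 = (52/109) = +1 or -1 mod 109.
Compute by square-and-multiply:
  54 = 32 + 16 + 4 + 2 (binary 110110)
  Repeated squaring mod 109: 52^1 = 52, 52^2 = 88, 52^4 = 5, 52^8 = 25, 52^16 = 80, 52^32 = 78
  52^54 = 52^32 * 52^16 * 52^4 * 52^2 = 78 * 80 * 5 * 88 mod 109
    78 * 80 = 6240 = 27 mod 109
    27 * 5 = 135 = 26 mod 109
    26 * 88 = 2288 = 108 mod 109
  52^54 = 108 mod 109
Result 108 = p - 1 = -1 mod 109: 52 is a quadratic non-residue mod 109. As a residue in [0, p-1] the value is 108.
52^54 mod 109 = 108

108


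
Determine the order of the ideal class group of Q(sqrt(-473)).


K = Q(sqrt(-473)). d mod 4 = 3, so D = disc(K) = 4d = -1892
h(K) equals the number of primitive reduced positive-definite forms (a, b, c) = a*x^2 + b*x*y + c*y^2 with b^2 - 4ac = D,
where reduced means |b| <= a <= c, with b >= 0 whenever |b| = a or a = c, and primitive means gcd(a, b, c) = 1.
Reduced forces 3a^2 <= |D| = 1892, so 1 <= a <= 25; b must have the parity of D, and c = (b^2 - D)/(4a) must be an integer >= a.
Enumerate a = 1..25, b in [-a, a]:
  a=1: (1, 0, 473)  [1]
  a=2: (2, 2, 237)  [1]
  a=3: (3, -2, 158), (3, 2, 158)  [2]
  a=4..5: none
  a=6: (6, -2, 79), (6, 2, 79)  [2]
  a=7..8: none
  a=9: (9, -4, 53), (9, 4, 53)  [2]
  a=10: none
  a=11: (11, 0, 43)  [1]
  a=12..17: none
  a=18: (18, -14, 29), (18, 14, 29)  [2]
  a=19..21: none
  a=22: (22, 22, 27)  [1]
  a=23..25: none
Total reduced forms: 1 + 1 + 2 + 2 + 2 + 1 + 2 + 1 = 12
h = 12

12


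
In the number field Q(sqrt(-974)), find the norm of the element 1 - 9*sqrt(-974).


N(a + b*sqrt(d)) = a^2 - d*b^2
= (1)^2 - (-974)*(-9)^2
= 1 + 78894
= 78895

78895


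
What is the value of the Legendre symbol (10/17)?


p = 17 is prime, so compute (10/17) with the reciprocity algorithm (Jacobi-symbol steps: pull out 2s via (2/n), flip via reciprocity, reduce):
  pull out 2: (2/17) = +1  (since 17 mod 8 = 1)
  reciprocity: (5/17) -> +(17/5)
  reduce: (2/5)
  pull out 2: (2/5) = -1  (since 5 mod 8 = 5)
  (1/5) = 1
Product of signs = -1
(10/17) = -1

-1


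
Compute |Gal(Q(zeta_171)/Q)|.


|Gal(Q(zeta_171)/Q)| = phi(171)
= 108

108


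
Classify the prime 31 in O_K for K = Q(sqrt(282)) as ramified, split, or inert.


K = Q(sqrt(282)). Since d mod 4 = 2, disc(K) = 1128.
Check p | disc: 1128 mod 31 = 12.
p does not divide disc. Compute Legendre symbol (d/p):
3^((31-1)/2) mod 31 = -1
(d/p) = -1, so p is inert: (p) stays prime with e=1, f=2, g=1.
Therefore p is inert.

inert


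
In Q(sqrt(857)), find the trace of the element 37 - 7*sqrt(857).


Tr(a + b*sqrt(d)) = (a + b*sqrt(d)) + (a - b*sqrt(d)) = 2a
= 2 * (37)
= 74

74


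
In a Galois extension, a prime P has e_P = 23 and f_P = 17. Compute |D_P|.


|D_P| = e * f
= 23 * 17
= 391

391


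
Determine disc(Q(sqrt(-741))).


For K = Q(sqrt(d)) with d squarefree: disc(K) = d if d = 1 mod 4, and disc(K) = 4d if d = 2 or 3 mod 4.
Here d = -741, and d mod 4 = 3.
d = 3 mod 4, not 1 (O_K = Z[sqrt(d)]), so disc(K) = 4d = 4 * (-741) = -2964

-2964


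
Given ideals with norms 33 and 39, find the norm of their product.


N(IJ) = N(I) * N(J)
= 33 * 39
= 1287

1287


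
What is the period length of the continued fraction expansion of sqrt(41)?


Run the CF algorithm for sqrt(41).
a_0 = floor(sqrt(41)) = 6; set m_0=0, q_0=1.
Recurrence: m' = q*a - m,  q' = (d - m'^2)/q,  a' = floor((a_0 + m')/q').
  step 1: m=6, q=5, a=2
  step 2: m=4, q=5, a=2
  step 3: m=6, q=1, a=12
a_3 = 2*a_0 = 12, so the period closes here.
sqrt(41) = [6; 2, 2, 12]
Period length = 3

3


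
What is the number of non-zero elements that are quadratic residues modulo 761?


For prime p, the number of non-zero quadratic residues is (p-1)/2.
= (761-1)/2
= 380

380


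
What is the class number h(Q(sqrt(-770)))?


K = Q(sqrt(-770)). d mod 4 = 2, so D = disc(K) = 4d = -3080
h(K) equals the number of primitive reduced positive-definite forms (a, b, c) = a*x^2 + b*x*y + c*y^2 with b^2 - 4ac = D,
where reduced means |b| <= a <= c, with b >= 0 whenever |b| = a or a = c, and primitive means gcd(a, b, c) = 1.
Reduced forces 3a^2 <= |D| = 3080, so 1 <= a <= 32; b must have the parity of D, and c = (b^2 - D)/(4a) must be an integer >= a.
Enumerate a = 1..32, b in [-a, a]:
  a=1: (1, 0, 770)  [1]
  a=2: (2, 0, 385)  [1]
  a=3: (3, -2, 257), (3, 2, 257)  [2]
  a=4: none
  a=5: (5, 0, 154)  [1]
  a=6: (6, -4, 129), (6, 4, 129)  [2]
  a=7: (7, 0, 110)  [1]
  a=8: none
  a=9: (9, -4, 86), (9, 4, 86)  [2]
  a=10: (10, 0, 77)  [1]
  a=11: (11, 0, 70)  [1]
  a=12: none
  a=13: (13, -12, 62), (13, 12, 62)  [2]
  a=14: (14, 0, 55)  [1]
  a=15: (15, -10, 53), (15, 10, 53)  [2]
  a=16..17: none
  a=18: (18, -4, 43), (18, 4, 43)  [2]
  a=19: (19, -6, 41), (19, 6, 41)  [2]
  a=20: none
  a=21: (21, -14, 39), (21, 14, 39)  [2]
  a=22: (22, 0, 35)  [1]
  a=23: (23, -18, 37), (23, 18, 37)  [2]
  a=24..25: none
  a=26: (26, -12, 31), (26, 12, 31)  [2]
  a=27: (27, -22, 33), (27, 22, 33)  [2]
  a=28: none
  a=29: (29, -20, 30), (29, 20, 30)  [2]
  a=30..32: none
Total reduced forms: 1 + 1 + 2 + 1 + 2 + 1 + 2 + 1 + 1 + 2 + 1 + 2 + 2 + 2 + 2 + 1 + 2 + 2 + 2 + 2 = 32
h = 32

32


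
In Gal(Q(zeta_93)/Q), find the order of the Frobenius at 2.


The Frobenius at p in Gal(Q(zeta_n)/Q) = (Z/nZ)* is the class of p, so its order is ord_93(2), the smallest k >= 1 with 2^k = 1 mod 93.
n = 93 = 3 * 31, phi(93) = 60; the order divides phi(n).
Divisors of 60: 1, 2, 3, 4, 5, 6, 10, 12, 15, 20, 30, 60
Repeated squaring mod 93: 2^1 = 2, 2^2 = 4, 2^4 = 16, 2^8 = 70, 2^16 = 64, 2^32 = 4
Test divisors in increasing order:
  k=1: 2^1 = 2 mod 93
  k=2: 2^2 = 4 mod 93
  k=3: 2^3 = 4 * 2 = 8 mod 93
  k=4: 2^4 = 16 mod 93
  k=5: 2^5 = 16 * 2 = 32 mod 93
  k=6: 2^6 = 16 * 4 = 64 mod 93
  k=10: 2^10 = 70 * 4 = 1 mod 93  <- first divisor giving 1
Order = 10

10


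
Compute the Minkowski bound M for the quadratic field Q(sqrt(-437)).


d = -437, d mod 4 = 3, so disc(K) = 4d = -1748; |disc(K)| = 1748
Imaginary quadratic field, so n = 2, s = r2 = 1, r1 = 0
M = (n!/n^n) * (4/pi)^s * sqrt(|disc(K)|) = (2!/2^2) * (4/pi)^1 * sqrt(1748)
= 0.5 * 1.273240 * 41.809090
= 26.6165

26.6165


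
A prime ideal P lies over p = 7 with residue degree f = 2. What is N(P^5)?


N(P^a) = p^(a*f)
= 7^(5*2)
= 7^10
= 282475249

282475249


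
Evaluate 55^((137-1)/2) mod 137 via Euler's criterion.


p = 137 is prime and the exponent is (p-1)/2 = 68, so by Euler's criterion 55^68 = (55/137) = +1 or -1 mod 137.
Compute by square-and-multiply:
  68 = 64 + 4 (binary 1000100)
  Repeated squaring mod 137: 55^1 = 55, 55^2 = 11, 55^4 = 121, 55^8 = 119, 55^16 = 50, 55^32 = 34, 55^64 = 60
  55^68 = 55^64 * 55^4 = 60 * 121 mod 137
    60 * 121 = 7260 = 136 mod 137
  55^68 = 136 mod 137
Result 136 = p - 1 = -1 mod 137: 55 is a quadratic non-residue mod 137. As a residue in [0, p-1] the value is 136.
55^68 mod 137 = 136

136


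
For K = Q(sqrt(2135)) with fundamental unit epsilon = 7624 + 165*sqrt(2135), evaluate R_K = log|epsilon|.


epsilon = 7624 + 165*sqrt(2135)
= 15247.9999
R = ln(15247.9999)
= 9.6322

9.6322


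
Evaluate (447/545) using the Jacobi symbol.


Compute (447/545) via quadratic reciprocity:
  reciprocity: (447/545) -> +(545/447)
  reduce: (98/447)
  pull out 2: (2/447) = +1  (since 447 mod 8 = 7)
  reciprocity: (49/447) -> +(447/49)
  reduce: (6/49)
  pull out 2: (2/49) = +1  (since 49 mod 8 = 1)
  reciprocity: (3/49) -> +(49/3)
  reduce: (1/3)
  (1/3) = 1
Product of signs = 1

1


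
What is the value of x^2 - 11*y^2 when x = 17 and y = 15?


x^2 - d*y^2
= 17^2 - 11*15^2
= 289 - 2475
= -2186

-2186


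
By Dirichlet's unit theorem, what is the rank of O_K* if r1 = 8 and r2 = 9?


By Dirichlet's unit theorem:
rank = r1 + r2 - 1
= 8 + 9 - 1
= 16

16


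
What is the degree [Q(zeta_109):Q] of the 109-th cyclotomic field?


The degree equals Euler's totient phi(109).
109 = 109
phi(109) = 108

108


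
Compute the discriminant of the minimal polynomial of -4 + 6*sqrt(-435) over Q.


The element -4 + 6*sqrt(-435) has minimal polynomial:
x^2 + 8*x + 15676
Discriminant = (8)^2 - 4*(15676)
= 64 - 62704
= -62640

-62640


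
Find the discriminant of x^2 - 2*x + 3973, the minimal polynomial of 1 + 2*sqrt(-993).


The element 1 + 2*sqrt(-993) has minimal polynomial:
x^2 - 2*x + 3973
Discriminant = (-2)^2 - 4*(3973)
= 4 - 15892
= -15888

-15888


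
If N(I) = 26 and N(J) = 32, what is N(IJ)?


N(IJ) = N(I) * N(J)
= 26 * 32
= 832

832


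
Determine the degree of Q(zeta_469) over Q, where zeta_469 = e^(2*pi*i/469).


The degree equals Euler's totient phi(469).
469 = 7 * 67
phi(469) = 396

396


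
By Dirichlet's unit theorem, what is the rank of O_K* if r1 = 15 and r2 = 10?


By Dirichlet's unit theorem:
rank = r1 + r2 - 1
= 15 + 10 - 1
= 24

24


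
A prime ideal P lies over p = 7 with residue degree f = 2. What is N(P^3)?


N(P^a) = p^(a*f)
= 7^(3*2)
= 7^6
= 117649

117649


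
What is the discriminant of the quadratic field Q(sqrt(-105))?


For K = Q(sqrt(d)) with d squarefree: disc(K) = d if d = 1 mod 4, and disc(K) = 4d if d = 2 or 3 mod 4.
Here d = -105, and d mod 4 = 3.
d = 3 mod 4, not 1 (O_K = Z[sqrt(d)]), so disc(K) = 4d = 4 * (-105) = -420

-420


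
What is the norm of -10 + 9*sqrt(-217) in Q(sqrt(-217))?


N(a + b*sqrt(d)) = a^2 - d*b^2
= (-10)^2 - (-217)*(9)^2
= 100 + 17577
= 17677

17677


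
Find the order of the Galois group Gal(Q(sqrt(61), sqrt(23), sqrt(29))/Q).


The 3 square roots of distinct primes are multiplicatively independent over Q,
so [K:Q] = 2^3 and Gal(K/Q) is isomorphic to (Z/2Z)^3.
|Gal| = 2^3 = 8

8


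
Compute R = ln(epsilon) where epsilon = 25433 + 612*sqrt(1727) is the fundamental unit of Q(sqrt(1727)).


epsilon = 25433 + 612*sqrt(1727)
= 50866.0000
R = ln(50866.0000)
= 10.8370

10.8370


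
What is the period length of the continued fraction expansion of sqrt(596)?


Run the CF algorithm for sqrt(596).
a_0 = floor(sqrt(596)) = 24; set m_0=0, q_0=1.
Recurrence: m' = q*a - m,  q' = (d - m'^2)/q,  a' = floor((a_0 + m')/q').
  step 1: m=24, q=20, a=2
  step 2: m=16, q=17, a=2
  step 3: m=18, q=16, a=2
  step 4: m=14, q=25, a=1
  step 5: m=11, q=19, a=1
  step 6: m=8, q=28, a=1
  step 7: m=20, q=7, a=6
  step 8: m=22, q=16, a=2
  step 9: m=10, q=31, a=1
  step 10: m=21, q=5, a=9
  step 11: m=24, q=4, a=12
  step 12: m=24, q=5, a=9
  step 13: m=21, q=31, a=1
  step 14: m=10, q=16, a=2
  step 15: m=22, q=7, a=6
  step 16: m=20, q=28, a=1
  step 17: m=8, q=19, a=1
  step 18: m=11, q=25, a=1
  step 19: m=14, q=16, a=2
  step 20: m=18, q=17, a=2
  step 21: m=16, q=20, a=2
  step 22: m=24, q=1, a=48
a_22 = 2*a_0 = 48, so the period closes here.
sqrt(596) = [24; 2, 2, 2, 1, 1, 1, 6, 2, 1, 9, 12, 9, 1, 2, 6, 1, 1, 1, 2, 2, 2, 48]
Period length = 22

22


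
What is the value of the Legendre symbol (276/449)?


p = 449 is prime, so compute (276/449) with the reciprocity algorithm (Jacobi-symbol steps: pull out 2s via (2/n), flip via reciprocity, reduce):
  pull out 2: (2/449) = +1  (since 449 mod 8 = 1)
  pull out 2: (2/449) = +1  (since 449 mod 8 = 1)
  reciprocity: (69/449) -> +(449/69)
  reduce: (35/69)
  reciprocity: (35/69) -> +(69/35)
  reduce: (34/35)
  pull out 2: (2/35) = -1  (since 35 mod 8 = 3)
  reciprocity: (17/35) -> +(35/17)
  reduce: (1/17)
  (1/17) = 1
Product of signs = -1
(276/449) = -1

-1


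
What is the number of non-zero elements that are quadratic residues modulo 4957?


For prime p, the number of non-zero quadratic residues is (p-1)/2.
= (4957-1)/2
= 2478

2478


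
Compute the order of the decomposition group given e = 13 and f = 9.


|D_P| = e * f
= 13 * 9
= 117

117
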